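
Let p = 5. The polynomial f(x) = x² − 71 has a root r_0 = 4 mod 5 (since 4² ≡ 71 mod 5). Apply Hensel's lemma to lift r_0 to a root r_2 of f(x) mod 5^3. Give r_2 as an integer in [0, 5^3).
r_2 = 14 (mod 125)

Hensel's recurrence: r_{i+1} = r_i − f(r_i)·(f′(r_i))^{-1} mod 5^{i+2}, with f′(x) = 2x. Iterate:
  r_0 = 4 (mod 5)
  r_1 = 14 (mod 25)
  r_2 = 14 (mod 125)
Final: r_2 = 14, and one checks f(r_2) ≡ 0 mod 5^3.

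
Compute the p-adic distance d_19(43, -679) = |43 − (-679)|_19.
d_19(43, -679) = 1/361

Step 1 — x − y = 43 − (-679) = 722. Step 2 — v_19(722) = 2 (factor: 722 = (19^2 · 2); the sign does not affect v_p). Step 3 — |x − y|_19 = 19^{-2} = 1/361.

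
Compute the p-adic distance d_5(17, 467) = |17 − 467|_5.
d_5(17, 467) = 1/25

Step 1 — x − y = 17 − 467 = -450. Step 2 — v_5(-450) = 2 (factor: -450 = −(5^2 · 18); the sign does not affect v_p). Step 3 — |x − y|_5 = 5^{-2} = 1/25.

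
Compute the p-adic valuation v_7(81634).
v_7(81634) = 4

v_7(n) is the largest exponent k such that 7^k divides n. Factor out: 81634 = 7^4 · 34. (Sign doesn't affect v_p.) So v_7(81634) = 4.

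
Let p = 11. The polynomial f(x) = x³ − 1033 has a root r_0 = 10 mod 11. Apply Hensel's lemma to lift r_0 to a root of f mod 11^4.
r_3 = 8370 (mod 14641)

Hensel: r_{i+1} = r_i − f(r_i)/f′(r_i) mod 11^{i+2}, where f′(x) = 3x². Iterate:
  r_0 = 10 (mod 11)
  r_1 = 21 (mod 121)
  r_2 = 384 (mod 1331)
  r_3 = 8370 (mod 14641)
Final: r = 8370 with f(r) ≡ 0 mod 11^4.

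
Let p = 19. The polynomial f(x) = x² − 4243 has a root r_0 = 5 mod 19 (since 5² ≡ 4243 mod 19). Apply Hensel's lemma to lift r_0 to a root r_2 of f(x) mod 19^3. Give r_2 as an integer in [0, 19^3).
r_2 = 4831 (mod 6859)

Hensel's recurrence: r_{i+1} = r_i − f(r_i)·(f′(r_i))^{-1} mod 19^{i+2}, with f′(x) = 2x. Iterate:
  r_0 = 5 (mod 19)
  r_1 = 138 (mod 361)
  r_2 = 4831 (mod 6859)
Final: r_2 = 4831, and one checks f(r_2) ≡ 0 mod 19^3.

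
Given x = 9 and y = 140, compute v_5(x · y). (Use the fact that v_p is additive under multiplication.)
v_5(1260) = 1

v_p(x) = 0 (factor: 9 = 5^0 · 9); v_p(y) = 1 (factor: 140 = 5^1 · 28). Additivity: v_p(xy) = v_p(x) + v_p(y) = 0 + 1 = 1. (Direct check: xy = 1260 = 5^1 · (252).)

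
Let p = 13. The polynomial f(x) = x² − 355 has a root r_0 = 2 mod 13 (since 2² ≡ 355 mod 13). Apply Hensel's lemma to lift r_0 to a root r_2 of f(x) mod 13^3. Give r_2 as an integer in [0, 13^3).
r_2 = 808 (mod 2197)

Hensel's recurrence: r_{i+1} = r_i − f(r_i)·(f′(r_i))^{-1} mod 13^{i+2}, with f′(x) = 2x. Iterate:
  r_0 = 2 (mod 13)
  r_1 = 132 (mod 169)
  r_2 = 808 (mod 2197)
Final: r_2 = 808, and one checks f(r_2) ≡ 0 mod 13^3.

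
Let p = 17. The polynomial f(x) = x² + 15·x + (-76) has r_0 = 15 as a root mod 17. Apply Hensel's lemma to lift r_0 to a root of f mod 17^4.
r_3 = 83502 (mod 83521)

Hensel: r_{i+1} = r_i − f(r_i)·(f′(r_i))^{-1} mod 17^{i+2}, f′(x) = 2x + 15. Iterate:
  r_0 = 15 (mod 17)
  r_1 = 270 (mod 289)
  r_2 = 4894 (mod 4913)
  r_3 = 83502 (mod 83521)
Final: r = 83502 satisfies f(r) ≡ 0 mod 17^4.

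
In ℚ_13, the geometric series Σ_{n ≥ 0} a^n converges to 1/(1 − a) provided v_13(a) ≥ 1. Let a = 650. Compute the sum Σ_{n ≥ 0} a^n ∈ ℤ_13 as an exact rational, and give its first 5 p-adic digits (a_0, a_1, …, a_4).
Σ a^n = 1/(1 − a) = -1/649;  first 5 digits = (1, 11, 7, 2, 0)

v_13(a) = 1 ≥ 1, so the series converges in ℤ_13 to 1/(1 − a) = 1/(1 − 650) = -1/649. Expand this rational in ℤ_13: compute digits iteratively via d_i = x_i mod 13, x_{i+1} = (x_i − d_i)/13. The first 5 digits are (1, 11, 7, 2, 0).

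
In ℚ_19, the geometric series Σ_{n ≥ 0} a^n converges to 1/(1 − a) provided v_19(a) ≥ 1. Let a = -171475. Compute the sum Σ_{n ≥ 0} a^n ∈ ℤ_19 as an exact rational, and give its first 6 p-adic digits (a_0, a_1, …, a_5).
Σ a^n = 1/(1 − a) = 1/171476;  first 6 digits = (1, 0, 0, 13, 17, 18)

v_19(a) = 3 ≥ 1, so the series converges in ℤ_19 to 1/(1 − a) = 1/(1 − (-171475)) = 1/171476. Expand this rational in ℤ_19: compute digits iteratively via d_i = x_i mod 19, x_{i+1} = (x_i − d_i)/19. The first 6 digits are (1, 0, 0, 13, 17, 18).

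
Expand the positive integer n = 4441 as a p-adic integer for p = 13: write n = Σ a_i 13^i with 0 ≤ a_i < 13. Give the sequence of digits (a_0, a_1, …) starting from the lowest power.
(a_0, a_1, …) = (8, 3, 0, 2)

Repeated division by 13 gives the digits low-to-high: 4441 = 8 + 3·13^1 + 2·13^3. Digit sequence: (8, 3, 0, 2).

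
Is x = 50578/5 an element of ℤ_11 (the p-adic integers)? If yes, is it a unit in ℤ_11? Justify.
x ∈ ℤ_11 but not a unit; v_11(x) = 3 > 0

ℤ_11 = {x ∈ ℚ_11 : v_11(x) ≥ 0} and ℤ_11^× = {x ∈ ℤ_11 : v_11(x) = 0}. Here v_11(50578/5) = v_11(num) − v_11(den) = 3; compare against these criteria.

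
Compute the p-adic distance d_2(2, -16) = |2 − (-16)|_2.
d_2(2, -16) = 1/2

Step 1 — x − y = 2 − (-16) = 18. Step 2 — v_2(18) = 1 (factor: 18 = (2^1 · 9); the sign does not affect v_p). Step 3 — |x − y|_2 = 2^{-1} = 1/2.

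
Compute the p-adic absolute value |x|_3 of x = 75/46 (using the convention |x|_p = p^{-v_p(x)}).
|75/46|_3 = 1/3

Step 1 — compute v_3(x) by factoring powers of 3 out of the numerator and denominator: v_3(75/46) = 1. Step 2 — apply |x|_p = p^{-v_p(x)} = 3^{-1} = 1/3.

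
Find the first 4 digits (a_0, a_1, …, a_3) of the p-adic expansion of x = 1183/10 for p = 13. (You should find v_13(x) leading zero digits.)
(a_0, …, a_3) = (0, 0, 2, 9)

v_13(1183/10) = 2, so a_0 = ... = a_1 = 0. Factor out: x = 13^2 · u with u = 7/10 a unit in ℤ_13. Expand u iteratively via a_{v+i} = u_i mod 13, u_{i+1} = (u_i − a_{v+i})/13:
  u_0 = 7/10;  a_2 = 2;  u_1 = (u_0 − 2)/13 = -1/10
  u_1 = -1/10;  a_3 = 9;  u_2 = (u_1 − 9)/13 = -7/10
Digits: (0, 0, 2, 9).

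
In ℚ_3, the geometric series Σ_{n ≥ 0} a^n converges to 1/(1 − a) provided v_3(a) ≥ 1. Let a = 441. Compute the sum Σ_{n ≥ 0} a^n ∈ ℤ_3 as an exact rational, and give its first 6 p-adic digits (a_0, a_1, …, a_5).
Σ a^n = 1/(1 − a) = -1/440;  first 6 digits = (1, 0, 1, 1, 0, 1)

v_3(a) = 2 ≥ 1, so the series converges in ℤ_3 to 1/(1 − a) = 1/(1 − 441) = -1/440. Expand this rational in ℤ_3: compute digits iteratively via d_i = x_i mod 3, x_{i+1} = (x_i − d_i)/3. The first 6 digits are (1, 0, 1, 1, 0, 1).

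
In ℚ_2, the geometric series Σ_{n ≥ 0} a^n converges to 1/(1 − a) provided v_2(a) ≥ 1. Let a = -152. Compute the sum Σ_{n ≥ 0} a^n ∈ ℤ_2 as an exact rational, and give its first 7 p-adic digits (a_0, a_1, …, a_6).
Σ a^n = 1/(1 − a) = 1/153;  first 7 digits = (1, 0, 0, 1, 0, 1, 0)

v_2(a) = 3 ≥ 1, so the series converges in ℤ_2 to 1/(1 − a) = 1/(1 − (-152)) = 1/153. Expand this rational in ℤ_2: compute digits iteratively via d_i = x_i mod 2, x_{i+1} = (x_i − d_i)/2. The first 7 digits are (1, 0, 0, 1, 0, 1, 0).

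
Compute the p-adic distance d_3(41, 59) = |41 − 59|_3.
d_3(41, 59) = 1/9

Step 1 — x − y = 41 − 59 = -18. Step 2 — v_3(-18) = 2 (factor: -18 = −(3^2 · 2); the sign does not affect v_p). Step 3 — |x − y|_3 = 3^{-2} = 1/9.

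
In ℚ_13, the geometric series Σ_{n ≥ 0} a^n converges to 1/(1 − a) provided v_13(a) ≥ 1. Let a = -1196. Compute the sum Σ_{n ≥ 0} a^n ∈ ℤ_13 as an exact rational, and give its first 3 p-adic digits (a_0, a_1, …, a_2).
Σ a^n = 1/(1 − a) = 1/1197;  first 3 digits = (1, 12, 6)

v_13(a) = 1 ≥ 1, so the series converges in ℤ_13 to 1/(1 − a) = 1/(1 − (-1196)) = 1/1197. Expand this rational in ℤ_13: compute digits iteratively via d_i = x_i mod 13, x_{i+1} = (x_i − d_i)/13. The first 3 digits are (1, 12, 6).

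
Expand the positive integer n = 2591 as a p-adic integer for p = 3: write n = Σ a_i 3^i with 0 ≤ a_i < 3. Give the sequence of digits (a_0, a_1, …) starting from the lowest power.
(a_0, a_1, …) = (2, 2, 2, 2, 1, 1, 0, 1)

Repeated division by 3 gives the digits low-to-high: 2591 = 2 + 2·3^1 + 2·3^2 + 2·3^3 + 1·3^4 + 1·3^5 + 1·3^7. Digit sequence: (2, 2, 2, 2, 1, 1, 0, 1).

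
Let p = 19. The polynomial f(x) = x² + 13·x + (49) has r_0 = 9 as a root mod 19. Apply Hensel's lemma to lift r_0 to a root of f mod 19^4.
r_3 = 121856 (mod 130321)

Hensel: r_{i+1} = r_i − f(r_i)·(f′(r_i))^{-1} mod 19^{i+2}, f′(x) = 2x + 13. Iterate:
  r_0 = 9 (mod 19)
  r_1 = 199 (mod 361)
  r_2 = 5253 (mod 6859)
  r_3 = 121856 (mod 130321)
Final: r = 121856 satisfies f(r) ≡ 0 mod 19^4.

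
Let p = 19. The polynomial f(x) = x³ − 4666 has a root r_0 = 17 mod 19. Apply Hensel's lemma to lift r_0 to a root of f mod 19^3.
r_2 = 1651 (mod 6859)

Hensel: r_{i+1} = r_i − f(r_i)/f′(r_i) mod 19^{i+2}, where f′(x) = 3x². Iterate:
  r_0 = 17 (mod 19)
  r_1 = 207 (mod 361)
  r_2 = 1651 (mod 6859)
Final: r = 1651 with f(r) ≡ 0 mod 19^3.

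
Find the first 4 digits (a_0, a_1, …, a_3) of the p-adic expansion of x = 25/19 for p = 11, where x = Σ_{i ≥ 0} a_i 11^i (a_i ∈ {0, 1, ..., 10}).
(a_0, …, a_3) = (10, 5, 7, 8)

v_11(25/19) = 0 (numerator and denominator both coprime to 11), so x ∈ ℤ_11^×. Compute digits iteratively via a_i = x_i mod 11, x_{i+1} = (x_i − a_i)/11, with x_0 = x:
  x_0 = 25/19;  a_0 = 10;  x_1 = (x_0 − 10)/11 = -15/19
  x_1 = -15/19;  a_1 = 5;  x_2 = (x_1 − 5)/11 = -10/19
  x_2 = -10/19;  a_2 = 7;  x_3 = (x_2 − 7)/11 = -13/19
  x_3 = -13/19;  a_3 = 8;  x_4 = (x_3 − 8)/11 = -15/19
Digits: (10, 5, 7, 8).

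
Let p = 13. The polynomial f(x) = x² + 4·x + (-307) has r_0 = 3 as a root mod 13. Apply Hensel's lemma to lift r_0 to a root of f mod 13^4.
r_3 = 16357 (mod 28561)

Hensel: r_{i+1} = r_i − f(r_i)·(f′(r_i))^{-1} mod 13^{i+2}, f′(x) = 2x + 4. Iterate:
  r_0 = 3 (mod 13)
  r_1 = 133 (mod 169)
  r_2 = 978 (mod 2197)
  r_3 = 16357 (mod 28561)
Final: r = 16357 satisfies f(r) ≡ 0 mod 13^4.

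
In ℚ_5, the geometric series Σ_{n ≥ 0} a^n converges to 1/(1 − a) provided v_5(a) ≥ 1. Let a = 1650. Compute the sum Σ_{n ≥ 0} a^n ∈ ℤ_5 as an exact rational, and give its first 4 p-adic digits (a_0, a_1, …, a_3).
Σ a^n = 1/(1 − a) = -1/1649;  first 4 digits = (1, 0, 1, 3)

v_5(a) = 2 ≥ 1, so the series converges in ℤ_5 to 1/(1 − a) = 1/(1 − 1650) = -1/1649. Expand this rational in ℤ_5: compute digits iteratively via d_i = x_i mod 5, x_{i+1} = (x_i − d_i)/5. The first 4 digits are (1, 0, 1, 3).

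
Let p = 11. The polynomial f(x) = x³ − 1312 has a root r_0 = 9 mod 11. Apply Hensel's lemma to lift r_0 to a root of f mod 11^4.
r_3 = 14144 (mod 14641)

Hensel: r_{i+1} = r_i − f(r_i)/f′(r_i) mod 11^{i+2}, where f′(x) = 3x². Iterate:
  r_0 = 9 (mod 11)
  r_1 = 108 (mod 121)
  r_2 = 834 (mod 1331)
  r_3 = 14144 (mod 14641)
Final: r = 14144 with f(r) ≡ 0 mod 11^4.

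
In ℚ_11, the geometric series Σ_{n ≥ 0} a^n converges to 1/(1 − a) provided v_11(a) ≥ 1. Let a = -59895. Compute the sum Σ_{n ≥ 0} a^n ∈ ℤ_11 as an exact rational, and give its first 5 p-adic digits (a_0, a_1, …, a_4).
Σ a^n = 1/(1 − a) = 1/59896;  first 5 digits = (1, 0, 0, 10, 6)

v_11(a) = 3 ≥ 1, so the series converges in ℤ_11 to 1/(1 − a) = 1/(1 − (-59895)) = 1/59896. Expand this rational in ℤ_11: compute digits iteratively via d_i = x_i mod 11, x_{i+1} = (x_i − d_i)/11. The first 5 digits are (1, 0, 0, 10, 6).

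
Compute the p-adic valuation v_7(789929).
v_7(789929) = 5

v_7(n) is the largest exponent k such that 7^k divides n. Factor out: 789929 = 7^5 · 47. (Sign doesn't affect v_p.) So v_7(789929) = 5.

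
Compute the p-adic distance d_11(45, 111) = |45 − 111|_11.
d_11(45, 111) = 1/11

Step 1 — x − y = 45 − 111 = -66. Step 2 — v_11(-66) = 1 (factor: -66 = −(11^1 · 6); the sign does not affect v_p). Step 3 — |x − y|_11 = 11^{-1} = 1/11.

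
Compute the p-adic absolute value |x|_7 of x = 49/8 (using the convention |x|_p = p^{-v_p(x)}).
|49/8|_7 = 1/49

Step 1 — compute v_7(x) by factoring powers of 7 out of the numerator and denominator: v_7(49/8) = 2. Step 2 — apply |x|_p = p^{-v_p(x)} = 7^{-2} = 1/49.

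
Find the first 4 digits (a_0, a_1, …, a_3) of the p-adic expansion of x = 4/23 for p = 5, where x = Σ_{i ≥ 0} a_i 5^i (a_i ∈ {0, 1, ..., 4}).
(a_0, …, a_3) = (3, 4, 3, 4)

v_5(4/23) = 0 (numerator and denominator both coprime to 5), so x ∈ ℤ_5^×. Compute digits iteratively via a_i = x_i mod 5, x_{i+1} = (x_i − a_i)/5, with x_0 = x:
  x_0 = 4/23;  a_0 = 3;  x_1 = (x_0 − 3)/5 = -13/23
  x_1 = -13/23;  a_1 = 4;  x_2 = (x_1 − 4)/5 = -21/23
  x_2 = -21/23;  a_2 = 3;  x_3 = (x_2 − 3)/5 = -18/23
  x_3 = -18/23;  a_3 = 4;  x_4 = (x_3 − 4)/5 = -22/23
Digits: (3, 4, 3, 4).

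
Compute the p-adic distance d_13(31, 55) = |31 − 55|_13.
d_13(31, 55) = 1

Step 1 — x − y = 31 − 55 = -24. Step 2 — v_13(-24) = 0 (factor: -24 = −(13^0 · 24); the sign does not affect v_p). Step 3 — |x − y|_13 = 13^{0} = 1.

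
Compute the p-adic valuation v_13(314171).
v_13(314171) = 4

v_13(n) is the largest exponent k such that 13^k divides n. Factor out: 314171 = 13^4 · 11. (Sign doesn't affect v_p.) So v_13(314171) = 4.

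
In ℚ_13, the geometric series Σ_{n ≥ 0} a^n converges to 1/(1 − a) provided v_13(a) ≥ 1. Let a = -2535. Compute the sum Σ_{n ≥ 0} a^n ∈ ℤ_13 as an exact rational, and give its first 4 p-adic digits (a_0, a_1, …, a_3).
Σ a^n = 1/(1 − a) = 1/2536;  first 4 digits = (1, 0, 11, 11)

v_13(a) = 2 ≥ 1, so the series converges in ℤ_13 to 1/(1 − a) = 1/(1 − (-2535)) = 1/2536. Expand this rational in ℤ_13: compute digits iteratively via d_i = x_i mod 13, x_{i+1} = (x_i − d_i)/13. The first 4 digits are (1, 0, 11, 11).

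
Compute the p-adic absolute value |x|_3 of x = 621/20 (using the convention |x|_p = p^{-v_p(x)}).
|621/20|_3 = 1/27

Step 1 — compute v_3(x) by factoring powers of 3 out of the numerator and denominator: v_3(621/20) = 3. Step 2 — apply |x|_p = p^{-v_p(x)} = 3^{-3} = 1/27.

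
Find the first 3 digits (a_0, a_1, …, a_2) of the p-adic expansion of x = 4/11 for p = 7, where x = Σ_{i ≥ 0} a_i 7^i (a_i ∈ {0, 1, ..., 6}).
(a_0, …, a_2) = (1, 5, 5)

v_7(4/11) = 0 (numerator and denominator both coprime to 7), so x ∈ ℤ_7^×. Compute digits iteratively via a_i = x_i mod 7, x_{i+1} = (x_i − a_i)/7, with x_0 = x:
  x_0 = 4/11;  a_0 = 1;  x_1 = (x_0 − 1)/7 = -1/11
  x_1 = -1/11;  a_1 = 5;  x_2 = (x_1 − 5)/7 = -8/11
  x_2 = -8/11;  a_2 = 5;  x_3 = (x_2 − 5)/7 = -9/11
Digits: (1, 5, 5).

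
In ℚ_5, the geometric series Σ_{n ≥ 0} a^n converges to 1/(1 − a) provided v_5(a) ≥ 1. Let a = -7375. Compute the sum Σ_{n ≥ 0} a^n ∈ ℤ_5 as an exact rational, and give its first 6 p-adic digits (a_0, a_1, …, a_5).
Σ a^n = 1/(1 − a) = 1/7376;  first 6 digits = (1, 0, 0, 1, 3, 2)

v_5(a) = 3 ≥ 1, so the series converges in ℤ_5 to 1/(1 − a) = 1/(1 − (-7375)) = 1/7376. Expand this rational in ℤ_5: compute digits iteratively via d_i = x_i mod 5, x_{i+1} = (x_i − d_i)/5. The first 6 digits are (1, 0, 0, 1, 3, 2).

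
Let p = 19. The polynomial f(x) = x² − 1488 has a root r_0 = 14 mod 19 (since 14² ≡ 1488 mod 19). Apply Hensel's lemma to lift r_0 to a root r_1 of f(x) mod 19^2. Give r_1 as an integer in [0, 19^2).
r_1 = 318 (mod 361)

Hensel's recurrence: r_{i+1} = r_i − f(r_i)·(f′(r_i))^{-1} mod 19^{i+2}, with f′(x) = 2x. Iterate:
  r_0 = 14 (mod 19)
  r_1 = 318 (mod 361)
Final: r_1 = 318, and one checks f(r_1) ≡ 0 mod 19^2.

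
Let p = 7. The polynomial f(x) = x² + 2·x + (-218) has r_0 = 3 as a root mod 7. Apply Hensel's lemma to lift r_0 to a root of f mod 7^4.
r_3 = 451 (mod 2401)

Hensel: r_{i+1} = r_i − f(r_i)·(f′(r_i))^{-1} mod 7^{i+2}, f′(x) = 2x + 2. Iterate:
  r_0 = 3 (mod 7)
  r_1 = 10 (mod 49)
  r_2 = 108 (mod 343)
  r_3 = 451 (mod 2401)
Final: r = 451 satisfies f(r) ≡ 0 mod 7^4.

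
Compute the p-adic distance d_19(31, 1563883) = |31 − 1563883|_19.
d_19(31, 1563883) = 1/130321

Step 1 — x − y = 31 − 1563883 = -1563852. Step 2 — v_19(-1563852) = 4 (factor: -1563852 = −(19^4 · 12); the sign does not affect v_p). Step 3 — |x − y|_19 = 19^{-4} = 1/130321.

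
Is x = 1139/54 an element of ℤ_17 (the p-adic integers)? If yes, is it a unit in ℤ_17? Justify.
x ∈ ℤ_17 but not a unit; v_17(x) = 1 > 0

ℤ_17 = {x ∈ ℚ_17 : v_17(x) ≥ 0} and ℤ_17^× = {x ∈ ℤ_17 : v_17(x) = 0}. Here v_17(1139/54) = v_17(num) − v_17(den) = 1; compare against these criteria.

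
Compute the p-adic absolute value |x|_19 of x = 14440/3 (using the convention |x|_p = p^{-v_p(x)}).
|14440/3|_19 = 1/361

Step 1 — compute v_19(x) by factoring powers of 19 out of the numerator and denominator: v_19(14440/3) = 2. Step 2 — apply |x|_p = p^{-v_p(x)} = 19^{-2} = 1/361.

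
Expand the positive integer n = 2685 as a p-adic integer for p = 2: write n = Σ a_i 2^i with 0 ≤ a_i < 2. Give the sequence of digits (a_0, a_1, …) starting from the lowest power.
(a_0, a_1, …) = (1, 0, 1, 1, 1, 1, 1, 0, 0, 1, 0, 1)

Repeated division by 2 gives the digits low-to-high: 2685 = 1 + 1·2^2 + 1·2^3 + 1·2^4 + 1·2^5 + 1·2^6 + 1·2^9 + 1·2^11. Digit sequence: (1, 0, 1, 1, 1, 1, 1, 0, 0, 1, 0, 1).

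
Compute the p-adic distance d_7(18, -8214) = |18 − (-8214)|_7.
d_7(18, -8214) = 1/343

Step 1 — x − y = 18 − (-8214) = 8232. Step 2 — v_7(8232) = 3 (factor: 8232 = (7^3 · 24); the sign does not affect v_p). Step 3 — |x − y|_7 = 7^{-3} = 1/343.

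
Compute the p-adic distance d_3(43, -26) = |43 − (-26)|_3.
d_3(43, -26) = 1/3

Step 1 — x − y = 43 − (-26) = 69. Step 2 — v_3(69) = 1 (factor: 69 = (3^1 · 23); the sign does not affect v_p). Step 3 — |x − y|_3 = 3^{-1} = 1/3.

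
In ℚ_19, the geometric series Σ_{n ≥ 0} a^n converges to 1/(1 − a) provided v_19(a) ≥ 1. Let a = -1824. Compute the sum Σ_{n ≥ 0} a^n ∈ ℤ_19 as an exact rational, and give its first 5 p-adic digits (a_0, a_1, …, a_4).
Σ a^n = 1/(1 − a) = 1/1825;  first 5 digits = (1, 18, 14, 8, 11)

v_19(a) = 1 ≥ 1, so the series converges in ℤ_19 to 1/(1 − a) = 1/(1 − (-1824)) = 1/1825. Expand this rational in ℤ_19: compute digits iteratively via d_i = x_i mod 19, x_{i+1} = (x_i − d_i)/19. The first 5 digits are (1, 18, 14, 8, 11).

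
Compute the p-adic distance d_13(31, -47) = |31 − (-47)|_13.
d_13(31, -47) = 1/13

Step 1 — x − y = 31 − (-47) = 78. Step 2 — v_13(78) = 1 (factor: 78 = (13^1 · 6); the sign does not affect v_p). Step 3 — |x − y|_13 = 13^{-1} = 1/13.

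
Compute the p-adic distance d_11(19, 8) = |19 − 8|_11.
d_11(19, 8) = 1/11

Step 1 — x − y = 19 − 8 = 11. Step 2 — v_11(11) = 1 (factor: 11 = (11^1 · 1); the sign does not affect v_p). Step 3 — |x − y|_11 = 11^{-1} = 1/11.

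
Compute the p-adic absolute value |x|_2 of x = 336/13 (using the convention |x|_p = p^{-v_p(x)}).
|336/13|_2 = 1/16

Step 1 — compute v_2(x) by factoring powers of 2 out of the numerator and denominator: v_2(336/13) = 4. Step 2 — apply |x|_p = p^{-v_p(x)} = 2^{-4} = 1/16.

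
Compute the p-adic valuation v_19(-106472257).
v_19(-106472257) = 5

v_19(n) is the largest exponent k such that 19^k divides n. Factor out: -106472257 = -19^5 · 43. (Sign doesn't affect v_p.) So v_19(-106472257) = 5.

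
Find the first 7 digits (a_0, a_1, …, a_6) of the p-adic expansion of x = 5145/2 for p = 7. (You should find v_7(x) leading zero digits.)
(a_0, …, a_6) = (0, 0, 0, 4, 4, 3, 3)

v_7(5145/2) = 3, so a_0 = ... = a_2 = 0. Factor out: x = 7^3 · u with u = 15/2 a unit in ℤ_7. Expand u iteratively via a_{v+i} = u_i mod 7, u_{i+1} = (u_i − a_{v+i})/7:
  u_0 = 15/2;  a_3 = 4;  u_1 = (u_0 − 4)/7 = 1/2
  u_1 = 1/2;  a_4 = 4;  u_2 = (u_1 − 4)/7 = -1/2
  u_2 = -1/2;  a_5 = 3;  u_3 = (u_2 − 3)/7 = -1/2
  u_3 = -1/2;  a_6 = 3;  u_4 = (u_3 − 3)/7 = -1/2
Digits: (0, 0, 0, 4, 4, 3, 3).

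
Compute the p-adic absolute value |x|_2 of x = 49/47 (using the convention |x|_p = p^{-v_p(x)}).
|49/47|_2 = 1

Step 1 — compute v_2(x) by factoring powers of 2 out of the numerator and denominator: v_2(49/47) = 0. Step 2 — apply |x|_p = p^{-v_p(x)} = 2^{0} = 1.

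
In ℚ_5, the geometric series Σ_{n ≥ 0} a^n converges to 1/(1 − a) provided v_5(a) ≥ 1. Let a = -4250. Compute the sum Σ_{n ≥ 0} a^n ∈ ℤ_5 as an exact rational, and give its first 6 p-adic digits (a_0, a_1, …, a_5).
Σ a^n = 1/(1 − a) = 1/4251;  first 6 digits = (1, 0, 0, 1, 3, 3)

v_5(a) = 3 ≥ 1, so the series converges in ℤ_5 to 1/(1 − a) = 1/(1 − (-4250)) = 1/4251. Expand this rational in ℤ_5: compute digits iteratively via d_i = x_i mod 5, x_{i+1} = (x_i − d_i)/5. The first 6 digits are (1, 0, 0, 1, 3, 3).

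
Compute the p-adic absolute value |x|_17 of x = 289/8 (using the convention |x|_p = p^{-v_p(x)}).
|289/8|_17 = 1/289

Step 1 — compute v_17(x) by factoring powers of 17 out of the numerator and denominator: v_17(289/8) = 2. Step 2 — apply |x|_p = p^{-v_p(x)} = 17^{-2} = 1/289.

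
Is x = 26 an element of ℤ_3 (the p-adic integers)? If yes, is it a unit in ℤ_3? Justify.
x ∈ ℤ_3^× (unit); v_3(x) = 0

ℤ_3 = {x ∈ ℚ_3 : v_3(x) ≥ 0} and ℤ_3^× = {x ∈ ℤ_3 : v_3(x) = 0}. Here v_3(26) = v_3(num) − v_3(den) = 0; compare against these criteria.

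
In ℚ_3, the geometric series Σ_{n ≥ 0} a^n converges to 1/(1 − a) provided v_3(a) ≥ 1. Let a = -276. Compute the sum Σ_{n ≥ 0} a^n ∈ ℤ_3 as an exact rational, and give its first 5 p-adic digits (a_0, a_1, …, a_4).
Σ a^n = 1/(1 − a) = 1/277;  first 5 digits = (1, 1, 0, 1, 2)

v_3(a) = 1 ≥ 1, so the series converges in ℤ_3 to 1/(1 − a) = 1/(1 − (-276)) = 1/277. Expand this rational in ℤ_3: compute digits iteratively via d_i = x_i mod 3, x_{i+1} = (x_i − d_i)/3. The first 5 digits are (1, 1, 0, 1, 2).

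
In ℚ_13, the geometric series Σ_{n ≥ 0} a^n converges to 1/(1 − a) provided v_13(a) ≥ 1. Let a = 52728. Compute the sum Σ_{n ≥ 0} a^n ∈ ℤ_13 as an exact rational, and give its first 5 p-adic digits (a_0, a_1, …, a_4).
Σ a^n = 1/(1 − a) = -1/52727;  first 5 digits = (1, 0, 0, 11, 1)

v_13(a) = 3 ≥ 1, so the series converges in ℤ_13 to 1/(1 − a) = 1/(1 − 52728) = -1/52727. Expand this rational in ℤ_13: compute digits iteratively via d_i = x_i mod 13, x_{i+1} = (x_i − d_i)/13. The first 5 digits are (1, 0, 0, 11, 1).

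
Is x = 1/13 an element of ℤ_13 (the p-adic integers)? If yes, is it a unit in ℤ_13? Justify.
x ∉ ℤ_13 (v_13(x) = -1 < 0)

ℤ_13 = {x ∈ ℚ_13 : v_13(x) ≥ 0} and ℤ_13^× = {x ∈ ℤ_13 : v_13(x) = 0}. Here v_13(1/13) = v_13(num) − v_13(den) = -1; compare against these criteria.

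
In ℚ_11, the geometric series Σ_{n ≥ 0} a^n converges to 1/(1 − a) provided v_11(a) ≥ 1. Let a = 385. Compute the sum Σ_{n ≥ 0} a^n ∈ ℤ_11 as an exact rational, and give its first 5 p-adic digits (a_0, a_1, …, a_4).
Σ a^n = 1/(1 − a) = -1/384;  first 5 digits = (1, 2, 7, 9, 7)

v_11(a) = 1 ≥ 1, so the series converges in ℤ_11 to 1/(1 − a) = 1/(1 − 385) = -1/384. Expand this rational in ℤ_11: compute digits iteratively via d_i = x_i mod 11, x_{i+1} = (x_i − d_i)/11. The first 5 digits are (1, 2, 7, 9, 7).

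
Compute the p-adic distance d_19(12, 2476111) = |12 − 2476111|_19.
d_19(12, 2476111) = 1/2476099

Step 1 — x − y = 12 − 2476111 = -2476099. Step 2 — v_19(-2476099) = 5 (factor: -2476099 = −(19^5 · 1); the sign does not affect v_p). Step 3 — |x − y|_19 = 19^{-5} = 1/2476099.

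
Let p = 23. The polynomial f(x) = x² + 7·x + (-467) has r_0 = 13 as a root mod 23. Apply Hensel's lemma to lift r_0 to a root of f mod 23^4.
r_3 = 155401 (mod 279841)

Hensel: r_{i+1} = r_i − f(r_i)·(f′(r_i))^{-1} mod 23^{i+2}, f′(x) = 2x + 7. Iterate:
  r_0 = 13 (mod 23)
  r_1 = 404 (mod 529)
  r_2 = 9397 (mod 12167)
  r_3 = 155401 (mod 279841)
Final: r = 155401 satisfies f(r) ≡ 0 mod 23^4.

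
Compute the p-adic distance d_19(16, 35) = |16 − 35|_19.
d_19(16, 35) = 1/19

Step 1 — x − y = 16 − 35 = -19. Step 2 — v_19(-19) = 1 (factor: -19 = −(19^1 · 1); the sign does not affect v_p). Step 3 — |x − y|_19 = 19^{-1} = 1/19.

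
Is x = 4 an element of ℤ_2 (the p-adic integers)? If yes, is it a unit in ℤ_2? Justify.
x ∈ ℤ_2 but not a unit; v_2(x) = 2 > 0

ℤ_2 = {x ∈ ℚ_2 : v_2(x) ≥ 0} and ℤ_2^× = {x ∈ ℤ_2 : v_2(x) = 0}. Here v_2(4) = v_2(num) − v_2(den) = 2; compare against these criteria.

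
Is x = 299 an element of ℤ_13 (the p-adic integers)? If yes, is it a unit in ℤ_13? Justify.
x ∈ ℤ_13 but not a unit; v_13(x) = 1 > 0

ℤ_13 = {x ∈ ℚ_13 : v_13(x) ≥ 0} and ℤ_13^× = {x ∈ ℤ_13 : v_13(x) = 0}. Here v_13(299) = v_13(num) − v_13(den) = 1; compare against these criteria.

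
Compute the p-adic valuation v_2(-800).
v_2(-800) = 5

v_2(n) is the largest exponent k such that 2^k divides n. Factor out: -800 = -2^5 · 25. (Sign doesn't affect v_p.) So v_2(-800) = 5.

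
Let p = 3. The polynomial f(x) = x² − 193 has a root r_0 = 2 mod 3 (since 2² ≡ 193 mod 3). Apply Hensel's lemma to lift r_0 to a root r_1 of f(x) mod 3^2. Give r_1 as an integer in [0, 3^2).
r_1 = 2 (mod 9)

Hensel's recurrence: r_{i+1} = r_i − f(r_i)·(f′(r_i))^{-1} mod 3^{i+2}, with f′(x) = 2x. Iterate:
  r_0 = 2 (mod 3)
  r_1 = 2 (mod 9)
Final: r_1 = 2, and one checks f(r_1) ≡ 0 mod 3^2.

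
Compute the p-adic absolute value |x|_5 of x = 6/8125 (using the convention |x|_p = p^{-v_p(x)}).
|6/8125|_5 = 625

Step 1 — compute v_5(x) by factoring powers of 5 out of the numerator and denominator: v_5(6/8125) = -4. Step 2 — apply |x|_p = p^{-v_p(x)} = 5^{4} = 625.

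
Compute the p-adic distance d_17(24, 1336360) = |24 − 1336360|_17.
d_17(24, 1336360) = 1/83521

Step 1 — x − y = 24 − 1336360 = -1336336. Step 2 — v_17(-1336336) = 4 (factor: -1336336 = −(17^4 · 16); the sign does not affect v_p). Step 3 — |x − y|_17 = 17^{-4} = 1/83521.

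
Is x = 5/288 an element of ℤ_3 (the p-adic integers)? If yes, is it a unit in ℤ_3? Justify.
x ∉ ℤ_3 (v_3(x) = -2 < 0)

ℤ_3 = {x ∈ ℚ_3 : v_3(x) ≥ 0} and ℤ_3^× = {x ∈ ℤ_3 : v_3(x) = 0}. Here v_3(5/288) = v_3(num) − v_3(den) = -2; compare against these criteria.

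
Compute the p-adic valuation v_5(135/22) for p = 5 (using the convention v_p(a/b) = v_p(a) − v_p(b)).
v_5(135/22) = 1

Factor powers of 5 from the numerator and denominator of the reduced fraction: 135 = 5^1 · 27 and 22 = 5^0 · 22. Apply v_p(a/b) = v_p(a) − v_p(b): v_5(135/22) = 1 − 0 = 1.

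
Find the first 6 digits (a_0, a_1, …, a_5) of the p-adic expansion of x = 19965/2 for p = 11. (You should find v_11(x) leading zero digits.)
(a_0, …, a_5) = (0, 0, 0, 2, 6, 5)

v_11(19965/2) = 3, so a_0 = ... = a_2 = 0. Factor out: x = 11^3 · u with u = 15/2 a unit in ℤ_11. Expand u iteratively via a_{v+i} = u_i mod 11, u_{i+1} = (u_i − a_{v+i})/11:
  u_0 = 15/2;  a_3 = 2;  u_1 = (u_0 − 2)/11 = 1/2
  u_1 = 1/2;  a_4 = 6;  u_2 = (u_1 − 6)/11 = -1/2
  u_2 = -1/2;  a_5 = 5;  u_3 = (u_2 − 5)/11 = -1/2
Digits: (0, 0, 0, 2, 6, 5).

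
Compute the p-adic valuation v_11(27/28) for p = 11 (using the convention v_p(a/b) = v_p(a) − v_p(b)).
v_11(27/28) = 0

Factor powers of 11 from the numerator and denominator of the reduced fraction: 27 = 11^0 · 27 and 28 = 11^0 · 28. Apply v_p(a/b) = v_p(a) − v_p(b): v_11(27/28) = 0 − 0 = 0.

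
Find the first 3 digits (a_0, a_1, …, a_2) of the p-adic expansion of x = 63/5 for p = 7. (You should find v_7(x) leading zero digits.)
(a_0, …, a_2) = (0, 6, 5)

v_7(63/5) = 1, so a_0 = ... = a_0 = 0. Factor out: x = 7^1 · u with u = 9/5 a unit in ℤ_7. Expand u iteratively via a_{v+i} = u_i mod 7, u_{i+1} = (u_i − a_{v+i})/7:
  u_0 = 9/5;  a_1 = 6;  u_1 = (u_0 − 6)/7 = -3/5
  u_1 = -3/5;  a_2 = 5;  u_2 = (u_1 − 5)/7 = -4/5
Digits: (0, 6, 5).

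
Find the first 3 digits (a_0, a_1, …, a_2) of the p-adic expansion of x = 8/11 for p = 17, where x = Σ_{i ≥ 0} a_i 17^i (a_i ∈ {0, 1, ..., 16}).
(a_0, …, a_2) = (10, 1, 3)

v_17(8/11) = 0 (numerator and denominator both coprime to 17), so x ∈ ℤ_17^×. Compute digits iteratively via a_i = x_i mod 17, x_{i+1} = (x_i − a_i)/17, with x_0 = x:
  x_0 = 8/11;  a_0 = 10;  x_1 = (x_0 − 10)/17 = -6/11
  x_1 = -6/11;  a_1 = 1;  x_2 = (x_1 − 1)/17 = -1/11
  x_2 = -1/11;  a_2 = 3;  x_3 = (x_2 − 3)/17 = -2/11
Digits: (10, 1, 3).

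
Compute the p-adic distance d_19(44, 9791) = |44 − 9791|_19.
d_19(44, 9791) = 1/361

Step 1 — x − y = 44 − 9791 = -9747. Step 2 — v_19(-9747) = 2 (factor: -9747 = −(19^2 · 27); the sign does not affect v_p). Step 3 — |x − y|_19 = 19^{-2} = 1/361.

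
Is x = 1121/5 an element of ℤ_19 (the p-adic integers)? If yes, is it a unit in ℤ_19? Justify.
x ∈ ℤ_19 but not a unit; v_19(x) = 1 > 0

ℤ_19 = {x ∈ ℚ_19 : v_19(x) ≥ 0} and ℤ_19^× = {x ∈ ℤ_19 : v_19(x) = 0}. Here v_19(1121/5) = v_19(num) − v_19(den) = 1; compare against these criteria.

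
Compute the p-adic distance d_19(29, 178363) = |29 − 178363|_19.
d_19(29, 178363) = 1/6859

Step 1 — x − y = 29 − 178363 = -178334. Step 2 — v_19(-178334) = 3 (factor: -178334 = −(19^3 · 26); the sign does not affect v_p). Step 3 — |x − y|_19 = 19^{-3} = 1/6859.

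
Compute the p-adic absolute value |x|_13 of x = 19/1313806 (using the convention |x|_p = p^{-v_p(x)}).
|19/1313806|_13 = 28561

Step 1 — compute v_13(x) by factoring powers of 13 out of the numerator and denominator: v_13(19/1313806) = -4. Step 2 — apply |x|_p = p^{-v_p(x)} = 13^{4} = 28561.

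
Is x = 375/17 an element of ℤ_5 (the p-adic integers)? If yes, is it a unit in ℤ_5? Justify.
x ∈ ℤ_5 but not a unit; v_5(x) = 3 > 0

ℤ_5 = {x ∈ ℚ_5 : v_5(x) ≥ 0} and ℤ_5^× = {x ∈ ℤ_5 : v_5(x) = 0}. Here v_5(375/17) = v_5(num) − v_5(den) = 3; compare against these criteria.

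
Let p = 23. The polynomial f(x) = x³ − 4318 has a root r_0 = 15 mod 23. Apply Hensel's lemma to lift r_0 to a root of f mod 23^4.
r_3 = 84839 (mod 279841)

Hensel: r_{i+1} = r_i − f(r_i)/f′(r_i) mod 23^{i+2}, where f′(x) = 3x². Iterate:
  r_0 = 15 (mod 23)
  r_1 = 199 (mod 529)
  r_2 = 11837 (mod 12167)
  r_3 = 84839 (mod 279841)
Final: r = 84839 with f(r) ≡ 0 mod 23^4.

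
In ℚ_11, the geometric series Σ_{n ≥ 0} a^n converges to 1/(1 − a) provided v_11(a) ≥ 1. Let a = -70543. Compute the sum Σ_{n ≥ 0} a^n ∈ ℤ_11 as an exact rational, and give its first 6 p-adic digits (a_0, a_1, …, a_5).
Σ a^n = 1/(1 − a) = 1/70544;  first 6 digits = (1, 0, 0, 2, 6, 10)

v_11(a) = 3 ≥ 1, so the series converges in ℤ_11 to 1/(1 − a) = 1/(1 − (-70543)) = 1/70544. Expand this rational in ℤ_11: compute digits iteratively via d_i = x_i mod 11, x_{i+1} = (x_i − d_i)/11. The first 6 digits are (1, 0, 0, 2, 6, 10).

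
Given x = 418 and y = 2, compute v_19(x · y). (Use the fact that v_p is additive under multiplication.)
v_19(836) = 1

v_p(x) = 1 (factor: 418 = 19^1 · 22); v_p(y) = 0 (factor: 2 = 19^0 · 2). Additivity: v_p(xy) = v_p(x) + v_p(y) = 1 + 0 = 1. (Direct check: xy = 836 = 19^1 · (44).)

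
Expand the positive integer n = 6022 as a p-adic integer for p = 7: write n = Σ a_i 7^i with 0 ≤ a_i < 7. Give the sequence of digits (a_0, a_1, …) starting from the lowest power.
(a_0, a_1, …) = (2, 6, 3, 3, 2)

Repeated division by 7 gives the digits low-to-high: 6022 = 2 + 6·7^1 + 3·7^2 + 3·7^3 + 2·7^4. Digit sequence: (2, 6, 3, 3, 2).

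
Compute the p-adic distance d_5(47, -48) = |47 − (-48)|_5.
d_5(47, -48) = 1/5

Step 1 — x − y = 47 − (-48) = 95. Step 2 — v_5(95) = 1 (factor: 95 = (5^1 · 19); the sign does not affect v_p). Step 3 — |x − y|_5 = 5^{-1} = 1/5.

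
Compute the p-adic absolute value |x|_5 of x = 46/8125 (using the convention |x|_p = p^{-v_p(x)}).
|46/8125|_5 = 625

Step 1 — compute v_5(x) by factoring powers of 5 out of the numerator and denominator: v_5(46/8125) = -4. Step 2 — apply |x|_p = p^{-v_p(x)} = 5^{4} = 625.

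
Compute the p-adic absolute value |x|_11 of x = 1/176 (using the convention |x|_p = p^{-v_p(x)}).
|1/176|_11 = 11

Step 1 — compute v_11(x) by factoring powers of 11 out of the numerator and denominator: v_11(1/176) = -1. Step 2 — apply |x|_p = p^{-v_p(x)} = 11^{1} = 11.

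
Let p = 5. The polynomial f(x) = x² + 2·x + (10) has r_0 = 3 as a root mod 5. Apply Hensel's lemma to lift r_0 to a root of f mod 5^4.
r_3 = 78 (mod 625)

Hensel: r_{i+1} = r_i − f(r_i)·(f′(r_i))^{-1} mod 5^{i+2}, f′(x) = 2x + 2. Iterate:
  r_0 = 3 (mod 5)
  r_1 = 3 (mod 25)
  r_2 = 78 (mod 125)
  r_3 = 78 (mod 625)
Final: r = 78 satisfies f(r) ≡ 0 mod 5^4.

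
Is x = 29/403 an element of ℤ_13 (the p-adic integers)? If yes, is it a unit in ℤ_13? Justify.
x ∉ ℤ_13 (v_13(x) = -1 < 0)

ℤ_13 = {x ∈ ℚ_13 : v_13(x) ≥ 0} and ℤ_13^× = {x ∈ ℤ_13 : v_13(x) = 0}. Here v_13(29/403) = v_13(num) − v_13(den) = -1; compare against these criteria.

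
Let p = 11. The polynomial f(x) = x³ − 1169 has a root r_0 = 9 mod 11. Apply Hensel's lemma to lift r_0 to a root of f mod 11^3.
r_2 = 86 (mod 1331)

Hensel: r_{i+1} = r_i − f(r_i)/f′(r_i) mod 11^{i+2}, where f′(x) = 3x². Iterate:
  r_0 = 9 (mod 11)
  r_1 = 86 (mod 121)
  r_2 = 86 (mod 1331)
Final: r = 86 with f(r) ≡ 0 mod 11^3.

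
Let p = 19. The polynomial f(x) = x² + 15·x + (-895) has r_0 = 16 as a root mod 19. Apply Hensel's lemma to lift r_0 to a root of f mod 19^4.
r_3 = 30986 (mod 130321)

Hensel: r_{i+1} = r_i − f(r_i)·(f′(r_i))^{-1} mod 19^{i+2}, f′(x) = 2x + 15. Iterate:
  r_0 = 16 (mod 19)
  r_1 = 301 (mod 361)
  r_2 = 3550 (mod 6859)
  r_3 = 30986 (mod 130321)
Final: r = 30986 satisfies f(r) ≡ 0 mod 19^4.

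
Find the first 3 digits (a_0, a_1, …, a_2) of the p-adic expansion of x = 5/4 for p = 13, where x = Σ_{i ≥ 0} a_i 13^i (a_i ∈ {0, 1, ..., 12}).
(a_0, …, a_2) = (11, 9, 9)

v_13(5/4) = 0 (numerator and denominator both coprime to 13), so x ∈ ℤ_13^×. Compute digits iteratively via a_i = x_i mod 13, x_{i+1} = (x_i − a_i)/13, with x_0 = x:
  x_0 = 5/4;  a_0 = 11;  x_1 = (x_0 − 11)/13 = -3/4
  x_1 = -3/4;  a_1 = 9;  x_2 = (x_1 − 9)/13 = -3/4
  x_2 = -3/4;  a_2 = 9;  x_3 = (x_2 − 9)/13 = -3/4
Digits: (11, 9, 9).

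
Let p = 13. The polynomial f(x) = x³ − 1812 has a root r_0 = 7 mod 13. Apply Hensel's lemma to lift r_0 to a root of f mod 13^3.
r_2 = 501 (mod 2197)

Hensel: r_{i+1} = r_i − f(r_i)/f′(r_i) mod 13^{i+2}, where f′(x) = 3x². Iterate:
  r_0 = 7 (mod 13)
  r_1 = 163 (mod 169)
  r_2 = 501 (mod 2197)
Final: r = 501 with f(r) ≡ 0 mod 13^3.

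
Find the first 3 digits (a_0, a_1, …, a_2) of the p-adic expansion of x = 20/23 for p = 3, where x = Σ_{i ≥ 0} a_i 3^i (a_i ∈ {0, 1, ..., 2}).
(a_0, …, a_2) = (1, 1, 2)

v_3(20/23) = 0 (numerator and denominator both coprime to 3), so x ∈ ℤ_3^×. Compute digits iteratively via a_i = x_i mod 3, x_{i+1} = (x_i − a_i)/3, with x_0 = x:
  x_0 = 20/23;  a_0 = 1;  x_1 = (x_0 − 1)/3 = -1/23
  x_1 = -1/23;  a_1 = 1;  x_2 = (x_1 − 1)/3 = -8/23
  x_2 = -8/23;  a_2 = 2;  x_3 = (x_2 − 2)/3 = -18/23
Digits: (1, 1, 2).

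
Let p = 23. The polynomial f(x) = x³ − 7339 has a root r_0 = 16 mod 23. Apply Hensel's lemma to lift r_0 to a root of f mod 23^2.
r_1 = 200 (mod 529)

Hensel: r_{i+1} = r_i − f(r_i)/f′(r_i) mod 23^{i+2}, where f′(x) = 3x². Iterate:
  r_0 = 16 (mod 23)
  r_1 = 200 (mod 529)
Final: r = 200 with f(r) ≡ 0 mod 23^2.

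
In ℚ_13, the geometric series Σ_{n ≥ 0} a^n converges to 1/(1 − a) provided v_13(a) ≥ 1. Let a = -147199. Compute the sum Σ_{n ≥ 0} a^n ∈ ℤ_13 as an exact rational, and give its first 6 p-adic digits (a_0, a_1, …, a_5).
Σ a^n = 1/(1 − a) = 1/147200;  first 6 digits = (1, 0, 0, 11, 7, 12)

v_13(a) = 3 ≥ 1, so the series converges in ℤ_13 to 1/(1 − a) = 1/(1 − (-147199)) = 1/147200. Expand this rational in ℤ_13: compute digits iteratively via d_i = x_i mod 13, x_{i+1} = (x_i − d_i)/13. The first 6 digits are (1, 0, 0, 11, 7, 12).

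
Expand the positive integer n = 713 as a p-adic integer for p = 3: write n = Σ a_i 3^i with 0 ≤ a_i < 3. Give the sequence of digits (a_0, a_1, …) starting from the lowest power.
(a_0, a_1, …) = (2, 0, 1, 2, 2, 2)

Repeated division by 3 gives the digits low-to-high: 713 = 2 + 1·3^2 + 2·3^3 + 2·3^4 + 2·3^5. Digit sequence: (2, 0, 1, 2, 2, 2).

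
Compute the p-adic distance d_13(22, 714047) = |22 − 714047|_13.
d_13(22, 714047) = 1/28561

Step 1 — x − y = 22 − 714047 = -714025. Step 2 — v_13(-714025) = 4 (factor: -714025 = −(13^4 · 25); the sign does not affect v_p). Step 3 — |x − y|_13 = 13^{-4} = 1/28561.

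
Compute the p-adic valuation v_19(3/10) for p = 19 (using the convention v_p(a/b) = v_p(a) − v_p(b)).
v_19(3/10) = 0

Factor powers of 19 from the numerator and denominator of the reduced fraction: 3 = 19^0 · 3 and 10 = 19^0 · 10. Apply v_p(a/b) = v_p(a) − v_p(b): v_19(3/10) = 0 − 0 = 0.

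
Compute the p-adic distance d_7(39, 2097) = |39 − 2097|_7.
d_7(39, 2097) = 1/343

Step 1 — x − y = 39 − 2097 = -2058. Step 2 — v_7(-2058) = 3 (factor: -2058 = −(7^3 · 6); the sign does not affect v_p). Step 3 — |x − y|_7 = 7^{-3} = 1/343.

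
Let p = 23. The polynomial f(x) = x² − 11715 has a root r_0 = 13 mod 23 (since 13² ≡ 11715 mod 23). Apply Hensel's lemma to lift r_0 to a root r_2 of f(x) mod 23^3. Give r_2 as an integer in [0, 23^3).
r_2 = 11444 (mod 12167)

Hensel's recurrence: r_{i+1} = r_i − f(r_i)·(f′(r_i))^{-1} mod 23^{i+2}, with f′(x) = 2x. Iterate:
  r_0 = 13 (mod 23)
  r_1 = 335 (mod 529)
  r_2 = 11444 (mod 12167)
Final: r_2 = 11444, and one checks f(r_2) ≡ 0 mod 23^3.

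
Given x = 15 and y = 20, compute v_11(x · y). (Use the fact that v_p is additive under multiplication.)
v_11(300) = 0

v_p(x) = 0 (factor: 15 = 11^0 · 15); v_p(y) = 0 (factor: 20 = 11^0 · 20). Additivity: v_p(xy) = v_p(x) + v_p(y) = 0 + 0 = 0. (Direct check: xy = 300 = 11^0 · (300).)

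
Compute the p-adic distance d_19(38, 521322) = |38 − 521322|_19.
d_19(38, 521322) = 1/130321

Step 1 — x − y = 38 − 521322 = -521284. Step 2 — v_19(-521284) = 4 (factor: -521284 = −(19^4 · 4); the sign does not affect v_p). Step 3 — |x − y|_19 = 19^{-4} = 1/130321.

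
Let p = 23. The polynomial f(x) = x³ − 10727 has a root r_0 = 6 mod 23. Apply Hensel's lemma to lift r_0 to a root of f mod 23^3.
r_2 = 1754 (mod 12167)

Hensel: r_{i+1} = r_i − f(r_i)/f′(r_i) mod 23^{i+2}, where f′(x) = 3x². Iterate:
  r_0 = 6 (mod 23)
  r_1 = 167 (mod 529)
  r_2 = 1754 (mod 12167)
Final: r = 1754 with f(r) ≡ 0 mod 23^3.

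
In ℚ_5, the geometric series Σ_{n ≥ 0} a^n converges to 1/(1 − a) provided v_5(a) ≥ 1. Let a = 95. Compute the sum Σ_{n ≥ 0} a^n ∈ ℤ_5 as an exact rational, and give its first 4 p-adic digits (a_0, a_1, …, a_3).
Σ a^n = 1/(1 − a) = -1/94;  first 4 digits = (1, 4, 4, 1)

v_5(a) = 1 ≥ 1, so the series converges in ℤ_5 to 1/(1 − a) = 1/(1 − 95) = -1/94. Expand this rational in ℤ_5: compute digits iteratively via d_i = x_i mod 5, x_{i+1} = (x_i − d_i)/5. The first 4 digits are (1, 4, 4, 1).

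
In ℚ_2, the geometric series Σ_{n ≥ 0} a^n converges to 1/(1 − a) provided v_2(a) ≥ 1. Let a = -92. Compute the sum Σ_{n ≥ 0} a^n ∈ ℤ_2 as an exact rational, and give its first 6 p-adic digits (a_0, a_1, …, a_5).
Σ a^n = 1/(1 − a) = 1/93;  first 6 digits = (1, 0, 1, 0, 1, 1)

v_2(a) = 2 ≥ 1, so the series converges in ℤ_2 to 1/(1 − a) = 1/(1 − (-92)) = 1/93. Expand this rational in ℤ_2: compute digits iteratively via d_i = x_i mod 2, x_{i+1} = (x_i − d_i)/2. The first 6 digits are (1, 0, 1, 0, 1, 1).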